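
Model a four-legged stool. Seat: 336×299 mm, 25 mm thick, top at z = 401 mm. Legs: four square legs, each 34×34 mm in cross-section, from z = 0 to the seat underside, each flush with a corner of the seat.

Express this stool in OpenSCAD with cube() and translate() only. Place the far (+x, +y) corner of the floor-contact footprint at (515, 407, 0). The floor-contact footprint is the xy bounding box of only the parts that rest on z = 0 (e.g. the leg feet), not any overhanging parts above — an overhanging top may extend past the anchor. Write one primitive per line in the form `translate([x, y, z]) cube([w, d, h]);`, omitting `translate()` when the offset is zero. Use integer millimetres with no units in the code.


// leg_h = 401 - 25 = 376
translate([179, 108, 376]) cube([336, 299, 25]);
translate([179, 108, 0]) cube([34, 34, 376]);
translate([481, 108, 0]) cube([34, 34, 376]);
translate([179, 373, 0]) cube([34, 34, 376]);
translate([481, 373, 0]) cube([34, 34, 376]);


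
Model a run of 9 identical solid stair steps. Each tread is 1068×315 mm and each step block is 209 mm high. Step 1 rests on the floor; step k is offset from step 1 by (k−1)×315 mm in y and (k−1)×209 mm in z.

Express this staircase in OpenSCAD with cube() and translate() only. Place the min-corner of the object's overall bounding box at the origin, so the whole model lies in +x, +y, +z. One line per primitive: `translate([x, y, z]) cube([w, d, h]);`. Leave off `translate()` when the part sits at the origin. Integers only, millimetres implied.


cube([1068, 315, 209]);
translate([0, 315, 209]) cube([1068, 315, 209]);
translate([0, 630, 418]) cube([1068, 315, 209]);
translate([0, 945, 627]) cube([1068, 315, 209]);
translate([0, 1260, 836]) cube([1068, 315, 209]);
translate([0, 1575, 1045]) cube([1068, 315, 209]);
translate([0, 1890, 1254]) cube([1068, 315, 209]);
translate([0, 2205, 1463]) cube([1068, 315, 209]);
translate([0, 2520, 1672]) cube([1068, 315, 209]);


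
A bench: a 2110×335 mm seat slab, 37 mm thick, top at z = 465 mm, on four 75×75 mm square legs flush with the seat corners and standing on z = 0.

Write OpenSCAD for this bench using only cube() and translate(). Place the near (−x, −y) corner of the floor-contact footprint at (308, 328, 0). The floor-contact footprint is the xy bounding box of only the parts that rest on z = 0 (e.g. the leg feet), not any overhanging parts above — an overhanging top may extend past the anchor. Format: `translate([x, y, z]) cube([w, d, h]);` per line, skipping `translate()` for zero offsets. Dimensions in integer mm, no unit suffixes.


translate([308, 328, 428]) cube([2110, 335, 37]);
translate([308, 328, 0]) cube([75, 75, 428]);
translate([308, 588, 0]) cube([75, 75, 428]);
translate([2343, 328, 0]) cube([75, 75, 428]);
translate([2343, 588, 0]) cube([75, 75, 428]);


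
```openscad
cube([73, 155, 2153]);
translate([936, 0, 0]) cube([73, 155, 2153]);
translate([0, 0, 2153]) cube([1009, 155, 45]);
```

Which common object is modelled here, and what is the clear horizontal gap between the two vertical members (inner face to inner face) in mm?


A door frame. The clear opening width is 863 mm.

Two 2153 mm tall posts with a header on top — a door frame. The left jamb is 73 mm wide at x = 0; the right jamb starts at x = 936. The clear opening is 936 − 73 = 863 mm.


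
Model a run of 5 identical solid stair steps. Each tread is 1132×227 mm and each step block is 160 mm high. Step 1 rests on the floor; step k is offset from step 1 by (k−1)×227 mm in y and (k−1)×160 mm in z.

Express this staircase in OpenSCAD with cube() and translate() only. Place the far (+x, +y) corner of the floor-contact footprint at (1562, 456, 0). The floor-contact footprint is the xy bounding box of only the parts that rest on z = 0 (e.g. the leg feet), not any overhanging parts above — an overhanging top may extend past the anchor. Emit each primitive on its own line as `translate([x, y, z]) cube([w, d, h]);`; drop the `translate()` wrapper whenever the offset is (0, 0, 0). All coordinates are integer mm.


translate([430, 229, 0]) cube([1132, 227, 160]);
translate([430, 456, 160]) cube([1132, 227, 160]);
translate([430, 683, 320]) cube([1132, 227, 160]);
translate([430, 910, 480]) cube([1132, 227, 160]);
translate([430, 1137, 640]) cube([1132, 227, 160]);


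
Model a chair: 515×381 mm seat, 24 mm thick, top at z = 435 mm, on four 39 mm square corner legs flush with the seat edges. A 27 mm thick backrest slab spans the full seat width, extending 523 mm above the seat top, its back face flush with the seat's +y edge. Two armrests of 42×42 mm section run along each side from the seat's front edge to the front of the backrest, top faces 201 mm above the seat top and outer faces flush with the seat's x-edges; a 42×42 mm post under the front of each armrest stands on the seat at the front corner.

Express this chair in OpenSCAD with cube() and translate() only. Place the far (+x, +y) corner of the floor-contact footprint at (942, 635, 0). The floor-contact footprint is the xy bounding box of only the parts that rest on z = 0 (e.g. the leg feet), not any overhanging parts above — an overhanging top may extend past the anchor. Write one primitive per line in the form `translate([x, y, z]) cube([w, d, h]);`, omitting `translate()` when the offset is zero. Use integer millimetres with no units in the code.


// leg_h = 435 - 24 = 411
// arm post h = 201 - 42 = 159
translate([427, 254, 411]) cube([515, 381, 24]);
translate([427, 254, 0]) cube([39, 39, 411]);
translate([903, 254, 0]) cube([39, 39, 411]);
translate([427, 596, 0]) cube([39, 39, 411]);
translate([903, 596, 0]) cube([39, 39, 411]);
translate([427, 608, 435]) cube([515, 27, 523]);
translate([427, 254, 594]) cube([42, 354, 42]);
translate([900, 254, 594]) cube([42, 354, 42]);
translate([427, 254, 435]) cube([42, 42, 159]);
translate([900, 254, 435]) cube([42, 42, 159]);


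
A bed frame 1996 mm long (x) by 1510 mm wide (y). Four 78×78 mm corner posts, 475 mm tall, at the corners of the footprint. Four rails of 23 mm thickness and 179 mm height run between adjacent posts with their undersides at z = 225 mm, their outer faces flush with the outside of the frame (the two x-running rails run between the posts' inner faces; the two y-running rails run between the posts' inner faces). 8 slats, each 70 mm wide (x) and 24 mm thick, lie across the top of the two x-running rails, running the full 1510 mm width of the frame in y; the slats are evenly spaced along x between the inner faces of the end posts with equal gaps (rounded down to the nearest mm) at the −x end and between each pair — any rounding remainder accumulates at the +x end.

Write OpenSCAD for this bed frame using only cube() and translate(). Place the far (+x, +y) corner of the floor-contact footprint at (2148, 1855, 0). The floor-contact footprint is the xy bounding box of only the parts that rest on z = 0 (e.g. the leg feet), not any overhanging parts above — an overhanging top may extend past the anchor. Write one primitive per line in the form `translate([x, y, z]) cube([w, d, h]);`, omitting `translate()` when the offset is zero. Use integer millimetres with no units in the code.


translate([152, 345, 0]) cube([78, 78, 475]);
translate([152, 1777, 0]) cube([78, 78, 475]);
translate([2070, 345, 0]) cube([78, 78, 475]);
translate([2070, 1777, 0]) cube([78, 78, 475]);
translate([230, 345, 225]) cube([1840, 23, 179]);
translate([230, 1832, 225]) cube([1840, 23, 179]);
translate([152, 423, 225]) cube([23, 1354, 179]);
translate([2125, 423, 225]) cube([23, 1354, 179]);
translate([372, 345, 404]) cube([70, 1510, 24]);
translate([584, 345, 404]) cube([70, 1510, 24]);
translate([796, 345, 404]) cube([70, 1510, 24]);
translate([1008, 345, 404]) cube([70, 1510, 24]);
translate([1220, 345, 404]) cube([70, 1510, 24]);
translate([1432, 345, 404]) cube([70, 1510, 24]);
translate([1644, 345, 404]) cube([70, 1510, 24]);
translate([1856, 345, 404]) cube([70, 1510, 24]);


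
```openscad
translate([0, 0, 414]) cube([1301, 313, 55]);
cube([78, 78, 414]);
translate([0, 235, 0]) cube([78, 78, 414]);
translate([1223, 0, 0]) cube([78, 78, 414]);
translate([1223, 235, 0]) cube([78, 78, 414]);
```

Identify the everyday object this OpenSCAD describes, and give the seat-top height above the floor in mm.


A bench. The seat-top height is 469 mm.

A long slab on four corner posts — a bench. The slab sits at z = 414 with thickness 55, so the top is 414 + 55 = 469 mm.


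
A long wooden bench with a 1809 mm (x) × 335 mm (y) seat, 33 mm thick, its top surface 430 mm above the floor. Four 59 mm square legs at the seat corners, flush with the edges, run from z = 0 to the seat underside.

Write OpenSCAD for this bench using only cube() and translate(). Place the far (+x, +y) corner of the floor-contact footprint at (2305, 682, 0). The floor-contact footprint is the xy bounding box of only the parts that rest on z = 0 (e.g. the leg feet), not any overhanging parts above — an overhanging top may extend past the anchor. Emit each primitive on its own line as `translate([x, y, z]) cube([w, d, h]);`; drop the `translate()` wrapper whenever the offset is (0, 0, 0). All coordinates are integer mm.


translate([496, 347, 397]) cube([1809, 335, 33]);
translate([496, 347, 0]) cube([59, 59, 397]);
translate([496, 623, 0]) cube([59, 59, 397]);
translate([2246, 347, 0]) cube([59, 59, 397]);
translate([2246, 623, 0]) cube([59, 59, 397]);


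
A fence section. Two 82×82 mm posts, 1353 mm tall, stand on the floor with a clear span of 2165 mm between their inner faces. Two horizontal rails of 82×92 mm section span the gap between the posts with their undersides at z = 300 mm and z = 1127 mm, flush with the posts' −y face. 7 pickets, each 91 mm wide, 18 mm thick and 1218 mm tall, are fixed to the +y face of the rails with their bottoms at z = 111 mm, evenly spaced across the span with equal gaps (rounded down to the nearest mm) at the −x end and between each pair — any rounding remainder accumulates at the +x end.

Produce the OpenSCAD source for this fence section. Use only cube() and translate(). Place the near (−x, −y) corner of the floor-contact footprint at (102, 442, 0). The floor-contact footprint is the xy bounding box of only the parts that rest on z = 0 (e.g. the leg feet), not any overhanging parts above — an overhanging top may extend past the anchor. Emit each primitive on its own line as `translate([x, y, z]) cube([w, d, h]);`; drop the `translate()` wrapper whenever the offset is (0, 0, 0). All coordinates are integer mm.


translate([102, 442, 0]) cube([82, 82, 1353]);
translate([2349, 442, 0]) cube([82, 82, 1353]);
translate([184, 442, 300]) cube([2165, 82, 92]);
translate([184, 442, 1127]) cube([2165, 82, 92]);
translate([375, 524, 111]) cube([91, 18, 1218]);
translate([657, 524, 111]) cube([91, 18, 1218]);
translate([939, 524, 111]) cube([91, 18, 1218]);
translate([1221, 524, 111]) cube([91, 18, 1218]);
translate([1503, 524, 111]) cube([91, 18, 1218]);
translate([1785, 524, 111]) cube([91, 18, 1218]);
translate([2067, 524, 111]) cube([91, 18, 1218]);


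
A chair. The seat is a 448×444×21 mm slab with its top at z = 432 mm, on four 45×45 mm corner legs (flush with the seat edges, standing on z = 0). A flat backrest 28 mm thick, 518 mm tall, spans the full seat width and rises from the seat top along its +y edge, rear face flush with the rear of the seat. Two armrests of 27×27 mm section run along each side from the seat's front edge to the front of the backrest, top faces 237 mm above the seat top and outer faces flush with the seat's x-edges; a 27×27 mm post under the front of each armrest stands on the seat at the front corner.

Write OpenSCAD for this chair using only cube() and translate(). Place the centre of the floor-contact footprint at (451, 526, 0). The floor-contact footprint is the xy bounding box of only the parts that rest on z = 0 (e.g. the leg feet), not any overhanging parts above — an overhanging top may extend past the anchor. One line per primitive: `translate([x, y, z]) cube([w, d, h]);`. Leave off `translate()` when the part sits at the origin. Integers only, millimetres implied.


// leg_h = 432 - 21 = 411
// arm post h = 237 - 27 = 210
translate([227, 304, 411]) cube([448, 444, 21]);
translate([227, 304, 0]) cube([45, 45, 411]);
translate([630, 304, 0]) cube([45, 45, 411]);
translate([227, 703, 0]) cube([45, 45, 411]);
translate([630, 703, 0]) cube([45, 45, 411]);
translate([227, 720, 432]) cube([448, 28, 518]);
translate([227, 304, 642]) cube([27, 416, 27]);
translate([648, 304, 642]) cube([27, 416, 27]);
translate([227, 304, 432]) cube([27, 27, 210]);
translate([648, 304, 432]) cube([27, 27, 210]);


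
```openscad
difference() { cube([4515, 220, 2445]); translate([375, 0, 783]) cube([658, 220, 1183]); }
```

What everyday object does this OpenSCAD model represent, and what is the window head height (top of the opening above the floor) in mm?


A wall with a window opening. The window head height is 1966 mm.

A wall with a rectangular opening subtracted — a window. Sill at z = 783, opening 1183 mm tall, so the head is at 783 + 1183 = 1966 mm.


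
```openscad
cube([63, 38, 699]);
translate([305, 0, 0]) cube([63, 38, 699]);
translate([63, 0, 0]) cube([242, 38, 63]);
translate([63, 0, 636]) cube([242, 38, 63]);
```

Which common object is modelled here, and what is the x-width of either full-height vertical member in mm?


A picture frame. The border width is 63 mm.

Four thin pieces enclosing a rectangular opening — a picture frame. The two full-height stiles are 699 mm tall; the top rail sits at z = 636 and is 63 mm tall, so the border above the opening is 699 − 636 = 63 mm, matching the stile x-width.


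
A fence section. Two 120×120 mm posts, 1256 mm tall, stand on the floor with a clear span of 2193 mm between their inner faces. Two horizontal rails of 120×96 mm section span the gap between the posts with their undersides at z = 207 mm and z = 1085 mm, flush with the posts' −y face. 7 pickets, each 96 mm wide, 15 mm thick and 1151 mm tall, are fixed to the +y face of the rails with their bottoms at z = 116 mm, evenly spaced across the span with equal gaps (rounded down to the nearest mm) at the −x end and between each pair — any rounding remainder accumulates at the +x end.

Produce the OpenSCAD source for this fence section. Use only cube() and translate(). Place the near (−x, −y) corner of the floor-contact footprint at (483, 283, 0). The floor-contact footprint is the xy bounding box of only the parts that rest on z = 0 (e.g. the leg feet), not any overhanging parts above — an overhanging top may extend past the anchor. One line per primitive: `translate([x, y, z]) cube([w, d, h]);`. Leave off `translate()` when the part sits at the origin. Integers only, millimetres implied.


translate([483, 283, 0]) cube([120, 120, 1256]);
translate([2796, 283, 0]) cube([120, 120, 1256]);
translate([603, 283, 207]) cube([2193, 120, 96]);
translate([603, 283, 1085]) cube([2193, 120, 96]);
translate([793, 403, 116]) cube([96, 15, 1151]);
translate([1079, 403, 116]) cube([96, 15, 1151]);
translate([1365, 403, 116]) cube([96, 15, 1151]);
translate([1651, 403, 116]) cube([96, 15, 1151]);
translate([1937, 403, 116]) cube([96, 15, 1151]);
translate([2223, 403, 116]) cube([96, 15, 1151]);
translate([2509, 403, 116]) cube([96, 15, 1151]);


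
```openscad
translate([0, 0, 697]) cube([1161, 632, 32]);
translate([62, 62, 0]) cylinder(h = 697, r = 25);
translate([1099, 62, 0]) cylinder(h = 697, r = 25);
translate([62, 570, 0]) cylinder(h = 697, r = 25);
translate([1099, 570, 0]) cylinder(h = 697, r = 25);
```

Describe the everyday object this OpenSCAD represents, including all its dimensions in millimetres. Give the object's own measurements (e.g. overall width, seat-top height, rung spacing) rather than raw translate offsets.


A rectangular dining table. The top is 1161×632×32 mm with its upper surface at z = 729 mm. It stands on four round legs of 50 mm diameter, each leg's bounding box inset 37 mm from the nearest pair of top edges, running from the floor to the underside of the top.


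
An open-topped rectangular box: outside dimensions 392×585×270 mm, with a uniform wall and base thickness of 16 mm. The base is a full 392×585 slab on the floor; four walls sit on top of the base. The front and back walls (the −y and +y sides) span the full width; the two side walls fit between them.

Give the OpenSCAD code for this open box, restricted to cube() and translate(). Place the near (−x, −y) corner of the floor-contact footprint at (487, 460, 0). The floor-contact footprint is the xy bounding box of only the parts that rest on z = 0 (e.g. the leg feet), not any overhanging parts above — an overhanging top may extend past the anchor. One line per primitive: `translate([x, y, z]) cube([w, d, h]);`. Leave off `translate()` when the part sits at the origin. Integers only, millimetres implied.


translate([487, 460, 0]) cube([392, 585, 16]);
translate([487, 460, 16]) cube([392, 16, 254]);
translate([487, 1029, 16]) cube([392, 16, 254]);
translate([487, 476, 16]) cube([16, 553, 254]);
translate([863, 476, 16]) cube([16, 553, 254]);


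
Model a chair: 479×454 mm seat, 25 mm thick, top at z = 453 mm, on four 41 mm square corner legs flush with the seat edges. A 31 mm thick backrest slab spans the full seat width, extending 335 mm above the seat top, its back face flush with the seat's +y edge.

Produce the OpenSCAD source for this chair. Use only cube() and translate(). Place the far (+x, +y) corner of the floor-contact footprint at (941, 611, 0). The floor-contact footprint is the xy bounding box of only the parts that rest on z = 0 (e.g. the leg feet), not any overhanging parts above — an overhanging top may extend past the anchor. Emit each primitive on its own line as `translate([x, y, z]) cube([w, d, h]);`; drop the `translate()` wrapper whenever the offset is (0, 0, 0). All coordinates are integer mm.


// leg_h = 453 - 25 = 428
translate([462, 157, 428]) cube([479, 454, 25]);
translate([462, 157, 0]) cube([41, 41, 428]);
translate([900, 157, 0]) cube([41, 41, 428]);
translate([462, 570, 0]) cube([41, 41, 428]);
translate([900, 570, 0]) cube([41, 41, 428]);
translate([462, 580, 453]) cube([479, 31, 335]);


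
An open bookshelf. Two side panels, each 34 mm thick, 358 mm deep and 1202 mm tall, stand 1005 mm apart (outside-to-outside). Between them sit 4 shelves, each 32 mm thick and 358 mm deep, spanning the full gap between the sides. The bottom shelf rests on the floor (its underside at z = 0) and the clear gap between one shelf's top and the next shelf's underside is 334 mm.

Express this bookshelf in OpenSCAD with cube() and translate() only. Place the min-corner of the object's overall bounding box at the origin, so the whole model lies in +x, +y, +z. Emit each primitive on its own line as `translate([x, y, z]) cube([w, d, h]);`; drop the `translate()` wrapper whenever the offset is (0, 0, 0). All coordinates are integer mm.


cube([34, 358, 1202]);
translate([971, 0, 0]) cube([34, 358, 1202]);
translate([34, 0, 0]) cube([937, 358, 32]);
translate([34, 0, 366]) cube([937, 358, 32]);
translate([34, 0, 732]) cube([937, 358, 32]);
translate([34, 0, 1098]) cube([937, 358, 32]);


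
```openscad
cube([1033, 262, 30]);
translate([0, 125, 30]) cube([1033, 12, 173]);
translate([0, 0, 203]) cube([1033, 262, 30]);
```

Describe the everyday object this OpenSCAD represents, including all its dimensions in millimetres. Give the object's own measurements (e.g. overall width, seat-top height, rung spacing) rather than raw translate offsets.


An I-beam lying along x, 1033 mm long. Overall section height 233 mm. Two flanges 262 mm wide (y) and 30 mm thick, one on the floor and one at the top; a web 12 mm thick runs between them, centred on the flange width.


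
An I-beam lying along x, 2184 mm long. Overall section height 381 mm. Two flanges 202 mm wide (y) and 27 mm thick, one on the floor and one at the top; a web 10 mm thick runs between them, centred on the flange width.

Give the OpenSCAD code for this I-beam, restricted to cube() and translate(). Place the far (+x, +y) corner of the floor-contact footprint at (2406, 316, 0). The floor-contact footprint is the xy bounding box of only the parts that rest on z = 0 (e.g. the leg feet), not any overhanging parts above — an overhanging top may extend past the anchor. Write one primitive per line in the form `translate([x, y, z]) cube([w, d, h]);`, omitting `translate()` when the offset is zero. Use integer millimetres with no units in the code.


translate([222, 114, 0]) cube([2184, 202, 27]);
translate([222, 210, 27]) cube([2184, 10, 327]);
translate([222, 114, 354]) cube([2184, 202, 27]);


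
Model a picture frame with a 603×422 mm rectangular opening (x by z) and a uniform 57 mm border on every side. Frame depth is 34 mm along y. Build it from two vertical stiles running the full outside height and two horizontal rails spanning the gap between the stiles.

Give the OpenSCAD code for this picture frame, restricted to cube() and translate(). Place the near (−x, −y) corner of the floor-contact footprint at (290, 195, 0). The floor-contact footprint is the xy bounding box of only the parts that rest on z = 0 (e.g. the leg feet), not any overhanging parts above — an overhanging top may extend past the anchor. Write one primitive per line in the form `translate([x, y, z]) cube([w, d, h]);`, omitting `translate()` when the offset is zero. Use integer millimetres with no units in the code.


translate([290, 195, 0]) cube([57, 34, 536]);
translate([950, 195, 0]) cube([57, 34, 536]);
translate([347, 195, 0]) cube([603, 34, 57]);
translate([347, 195, 479]) cube([603, 34, 57]);


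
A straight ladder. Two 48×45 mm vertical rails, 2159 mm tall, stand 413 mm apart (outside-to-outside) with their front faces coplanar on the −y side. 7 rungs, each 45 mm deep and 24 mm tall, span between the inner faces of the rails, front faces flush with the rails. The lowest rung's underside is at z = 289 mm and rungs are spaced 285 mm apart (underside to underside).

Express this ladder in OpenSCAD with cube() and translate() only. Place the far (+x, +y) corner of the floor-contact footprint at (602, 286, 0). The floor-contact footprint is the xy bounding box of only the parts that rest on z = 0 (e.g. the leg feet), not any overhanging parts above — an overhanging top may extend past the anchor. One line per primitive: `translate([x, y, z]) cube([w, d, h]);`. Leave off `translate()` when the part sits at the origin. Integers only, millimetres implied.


translate([189, 241, 0]) cube([48, 45, 2159]);
translate([554, 241, 0]) cube([48, 45, 2159]);
translate([237, 241, 289]) cube([317, 45, 24]);
translate([237, 241, 574]) cube([317, 45, 24]);
translate([237, 241, 859]) cube([317, 45, 24]);
translate([237, 241, 1144]) cube([317, 45, 24]);
translate([237, 241, 1429]) cube([317, 45, 24]);
translate([237, 241, 1714]) cube([317, 45, 24]);
translate([237, 241, 1999]) cube([317, 45, 24]);


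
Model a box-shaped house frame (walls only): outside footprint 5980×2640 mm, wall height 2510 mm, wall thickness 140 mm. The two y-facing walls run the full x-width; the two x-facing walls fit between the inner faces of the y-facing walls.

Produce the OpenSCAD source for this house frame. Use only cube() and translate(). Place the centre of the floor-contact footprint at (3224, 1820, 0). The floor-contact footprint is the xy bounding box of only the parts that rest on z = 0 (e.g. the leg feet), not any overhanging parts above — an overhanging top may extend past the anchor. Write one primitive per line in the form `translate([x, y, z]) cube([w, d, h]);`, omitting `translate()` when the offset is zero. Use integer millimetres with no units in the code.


translate([234, 500, 0]) cube([5980, 140, 2510]);
translate([234, 3000, 0]) cube([5980, 140, 2510]);
translate([234, 640, 0]) cube([140, 2360, 2510]);
translate([6074, 640, 0]) cube([140, 2360, 2510]);


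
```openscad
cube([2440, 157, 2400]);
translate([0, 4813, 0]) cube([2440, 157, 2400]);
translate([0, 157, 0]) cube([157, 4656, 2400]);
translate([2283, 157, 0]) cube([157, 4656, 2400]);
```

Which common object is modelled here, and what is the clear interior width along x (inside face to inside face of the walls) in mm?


A house (or room) frame. The interior width is 2126 mm.

Four 2400 mm walls enclosing a rectangle with no floor or roof — a room or house frame. Outside width is 2440 mm and wall thickness is 157 mm, so the interior width is 2440 − 2 × 157 = 2126 mm.


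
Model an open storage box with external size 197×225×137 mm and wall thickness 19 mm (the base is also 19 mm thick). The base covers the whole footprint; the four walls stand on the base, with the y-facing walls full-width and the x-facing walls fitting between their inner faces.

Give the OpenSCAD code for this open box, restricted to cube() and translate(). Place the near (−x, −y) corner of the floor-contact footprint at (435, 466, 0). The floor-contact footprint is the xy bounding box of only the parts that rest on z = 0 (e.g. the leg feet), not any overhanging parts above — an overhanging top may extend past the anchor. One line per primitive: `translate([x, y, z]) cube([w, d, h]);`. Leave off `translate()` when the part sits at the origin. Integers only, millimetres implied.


translate([435, 466, 0]) cube([197, 225, 19]);
translate([435, 466, 19]) cube([197, 19, 118]);
translate([435, 672, 19]) cube([197, 19, 118]);
translate([435, 485, 19]) cube([19, 187, 118]);
translate([613, 485, 19]) cube([19, 187, 118]);


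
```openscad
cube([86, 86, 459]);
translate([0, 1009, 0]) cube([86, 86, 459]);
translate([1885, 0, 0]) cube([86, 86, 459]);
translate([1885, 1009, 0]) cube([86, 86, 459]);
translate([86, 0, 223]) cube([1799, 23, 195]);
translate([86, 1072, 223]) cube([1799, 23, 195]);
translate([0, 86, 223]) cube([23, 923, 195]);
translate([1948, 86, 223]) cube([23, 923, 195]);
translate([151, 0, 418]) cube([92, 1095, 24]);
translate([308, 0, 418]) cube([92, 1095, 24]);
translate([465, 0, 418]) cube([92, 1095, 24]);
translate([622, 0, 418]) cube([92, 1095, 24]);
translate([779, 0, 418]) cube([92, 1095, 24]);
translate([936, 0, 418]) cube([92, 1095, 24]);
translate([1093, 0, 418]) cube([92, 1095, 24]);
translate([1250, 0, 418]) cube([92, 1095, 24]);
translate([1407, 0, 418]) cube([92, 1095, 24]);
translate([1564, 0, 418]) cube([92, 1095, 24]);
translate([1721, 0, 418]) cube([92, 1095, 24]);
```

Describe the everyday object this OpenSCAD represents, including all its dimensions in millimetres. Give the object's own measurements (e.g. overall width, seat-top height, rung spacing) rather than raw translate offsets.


A bed frame 1971 mm long (x) by 1095 mm wide (y). Four 86×86 mm corner posts, 459 mm tall, at the corners of the footprint. Four rails of 23 mm thickness and 195 mm height run between adjacent posts with their undersides at z = 223 mm, their outer faces flush with the outside of the frame (the two x-running rails run between the posts' inner faces; the two y-running rails run between the posts' inner faces). 11 slats, each 92 mm wide (x) and 24 mm thick, lie across the top of the two x-running rails, running the full 1095 mm width of the frame in y; along x they sit between the end posts with a 65 mm gap after the −x posts and between neighbouring slats, leaving 72 mm before the +x posts.


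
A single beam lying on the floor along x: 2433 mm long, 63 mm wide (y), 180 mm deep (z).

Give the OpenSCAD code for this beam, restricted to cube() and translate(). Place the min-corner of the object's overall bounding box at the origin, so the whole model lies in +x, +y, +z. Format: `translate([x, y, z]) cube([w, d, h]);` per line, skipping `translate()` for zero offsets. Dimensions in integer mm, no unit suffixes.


cube([2433, 63, 180]);


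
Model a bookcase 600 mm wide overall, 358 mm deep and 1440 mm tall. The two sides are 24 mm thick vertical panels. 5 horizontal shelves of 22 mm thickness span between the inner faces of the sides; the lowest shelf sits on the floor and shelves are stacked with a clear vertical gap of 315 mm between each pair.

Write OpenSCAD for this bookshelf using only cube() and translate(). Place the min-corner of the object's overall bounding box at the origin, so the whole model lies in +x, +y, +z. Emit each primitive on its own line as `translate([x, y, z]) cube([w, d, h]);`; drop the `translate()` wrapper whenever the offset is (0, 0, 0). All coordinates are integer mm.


cube([24, 358, 1440]);
translate([576, 0, 0]) cube([24, 358, 1440]);
translate([24, 0, 0]) cube([552, 358, 22]);
translate([24, 0, 337]) cube([552, 358, 22]);
translate([24, 0, 674]) cube([552, 358, 22]);
translate([24, 0, 1011]) cube([552, 358, 22]);
translate([24, 0, 1348]) cube([552, 358, 22]);


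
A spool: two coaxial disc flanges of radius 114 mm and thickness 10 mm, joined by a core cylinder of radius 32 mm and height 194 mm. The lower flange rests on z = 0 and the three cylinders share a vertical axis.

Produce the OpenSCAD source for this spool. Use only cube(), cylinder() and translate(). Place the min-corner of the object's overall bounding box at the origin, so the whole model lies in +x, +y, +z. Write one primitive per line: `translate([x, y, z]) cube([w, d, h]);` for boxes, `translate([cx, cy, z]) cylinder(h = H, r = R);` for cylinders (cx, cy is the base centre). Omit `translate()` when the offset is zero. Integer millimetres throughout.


translate([114, 114, 0]) cylinder(h = 10, r = 114);
translate([114, 114, 10]) cylinder(h = 194, r = 32);
translate([114, 114, 204]) cylinder(h = 10, r = 114);


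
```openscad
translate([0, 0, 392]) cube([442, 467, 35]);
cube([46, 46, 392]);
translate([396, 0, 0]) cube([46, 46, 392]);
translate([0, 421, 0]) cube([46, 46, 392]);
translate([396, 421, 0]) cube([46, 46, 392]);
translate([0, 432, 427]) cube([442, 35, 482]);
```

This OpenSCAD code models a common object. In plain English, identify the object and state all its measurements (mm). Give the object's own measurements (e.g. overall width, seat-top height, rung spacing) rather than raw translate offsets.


A chair. The seat is a 442×467×35 mm slab with its top at z = 427 mm, on four 46×46 mm corner legs (flush with the seat edges, standing on z = 0). A flat backrest 35 mm thick, 482 mm tall, spans the full seat width and rises from the seat top along its +y edge, rear face flush with the rear of the seat.


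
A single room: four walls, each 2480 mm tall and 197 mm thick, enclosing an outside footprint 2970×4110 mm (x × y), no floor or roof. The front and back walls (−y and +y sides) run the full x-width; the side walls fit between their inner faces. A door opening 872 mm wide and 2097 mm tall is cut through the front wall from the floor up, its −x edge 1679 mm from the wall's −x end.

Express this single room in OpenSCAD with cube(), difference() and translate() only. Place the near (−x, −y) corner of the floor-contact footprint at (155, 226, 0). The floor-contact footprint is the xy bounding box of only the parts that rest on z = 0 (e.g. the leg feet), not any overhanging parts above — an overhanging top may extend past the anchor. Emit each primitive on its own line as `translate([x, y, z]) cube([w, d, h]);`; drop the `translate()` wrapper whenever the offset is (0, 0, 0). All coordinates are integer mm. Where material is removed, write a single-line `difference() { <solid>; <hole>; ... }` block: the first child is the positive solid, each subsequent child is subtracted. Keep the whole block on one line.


difference() { translate([155, 226, 0]) cube([2970, 197, 2480]); translate([1834, 226, 0]) cube([872, 197, 2097]); }
translate([155, 4139, 0]) cube([2970, 197, 2480]);
translate([155, 423, 0]) cube([197, 3716, 2480]);
translate([2928, 423, 0]) cube([197, 3716, 2480]);


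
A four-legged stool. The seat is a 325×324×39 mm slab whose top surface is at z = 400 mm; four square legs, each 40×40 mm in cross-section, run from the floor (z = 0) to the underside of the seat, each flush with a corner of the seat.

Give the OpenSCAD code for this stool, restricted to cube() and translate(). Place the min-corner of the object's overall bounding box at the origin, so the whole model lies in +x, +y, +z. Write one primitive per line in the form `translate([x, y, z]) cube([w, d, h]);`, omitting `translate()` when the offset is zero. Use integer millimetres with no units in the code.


// leg_h = 400 - 39 = 361
translate([0, 0, 361]) cube([325, 324, 39]);
cube([40, 40, 361]);
translate([285, 0, 0]) cube([40, 40, 361]);
translate([0, 284, 0]) cube([40, 40, 361]);
translate([285, 284, 0]) cube([40, 40, 361]);


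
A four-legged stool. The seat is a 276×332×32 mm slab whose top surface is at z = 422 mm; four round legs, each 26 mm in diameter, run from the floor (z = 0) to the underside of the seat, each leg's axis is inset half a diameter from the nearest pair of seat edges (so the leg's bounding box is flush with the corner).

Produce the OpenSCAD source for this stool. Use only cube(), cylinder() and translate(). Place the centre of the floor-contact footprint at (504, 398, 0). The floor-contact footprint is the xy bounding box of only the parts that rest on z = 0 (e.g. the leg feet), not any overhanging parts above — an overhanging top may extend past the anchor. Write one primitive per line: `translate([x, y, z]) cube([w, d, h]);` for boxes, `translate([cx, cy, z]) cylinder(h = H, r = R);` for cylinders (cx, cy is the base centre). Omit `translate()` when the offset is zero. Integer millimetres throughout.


translate([366, 232, 390]) cube([276, 332, 32]);
translate([379, 245, 0]) cylinder(h = 390, r = 13);
translate([629, 245, 0]) cylinder(h = 390, r = 13);
translate([379, 551, 0]) cylinder(h = 390, r = 13);
translate([629, 551, 0]) cylinder(h = 390, r = 13);


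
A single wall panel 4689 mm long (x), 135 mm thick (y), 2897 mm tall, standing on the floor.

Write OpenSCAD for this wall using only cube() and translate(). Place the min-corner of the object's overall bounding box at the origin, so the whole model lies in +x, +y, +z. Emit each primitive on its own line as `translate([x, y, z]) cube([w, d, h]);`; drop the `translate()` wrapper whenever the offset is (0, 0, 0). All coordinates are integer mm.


cube([4689, 135, 2897]);


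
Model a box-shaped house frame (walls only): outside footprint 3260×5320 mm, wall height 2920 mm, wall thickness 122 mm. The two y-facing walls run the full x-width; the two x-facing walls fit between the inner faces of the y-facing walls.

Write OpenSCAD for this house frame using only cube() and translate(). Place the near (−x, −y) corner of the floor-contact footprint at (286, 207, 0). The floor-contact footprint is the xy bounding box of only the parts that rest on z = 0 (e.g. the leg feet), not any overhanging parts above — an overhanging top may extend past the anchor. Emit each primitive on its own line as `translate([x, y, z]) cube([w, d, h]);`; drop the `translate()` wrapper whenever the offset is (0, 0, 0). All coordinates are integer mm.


translate([286, 207, 0]) cube([3260, 122, 2920]);
translate([286, 5405, 0]) cube([3260, 122, 2920]);
translate([286, 329, 0]) cube([122, 5076, 2920]);
translate([3424, 329, 0]) cube([122, 5076, 2920]);


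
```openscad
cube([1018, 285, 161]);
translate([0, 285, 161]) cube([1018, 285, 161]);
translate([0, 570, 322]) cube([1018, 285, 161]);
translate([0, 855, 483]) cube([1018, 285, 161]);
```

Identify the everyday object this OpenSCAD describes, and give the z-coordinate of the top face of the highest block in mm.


A staircase. The total rise is 644 mm.

4 identical blocks, each offset up and back from the previous — a staircase. Each step is 161 mm tall and there are 4 of them, so the total rise is 4 × 161 = 644 mm.


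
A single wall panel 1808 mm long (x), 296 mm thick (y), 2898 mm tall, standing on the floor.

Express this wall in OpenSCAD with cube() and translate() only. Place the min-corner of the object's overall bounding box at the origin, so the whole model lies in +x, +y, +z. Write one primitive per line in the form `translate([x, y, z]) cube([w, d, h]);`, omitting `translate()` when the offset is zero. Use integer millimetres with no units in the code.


cube([1808, 296, 2898]);


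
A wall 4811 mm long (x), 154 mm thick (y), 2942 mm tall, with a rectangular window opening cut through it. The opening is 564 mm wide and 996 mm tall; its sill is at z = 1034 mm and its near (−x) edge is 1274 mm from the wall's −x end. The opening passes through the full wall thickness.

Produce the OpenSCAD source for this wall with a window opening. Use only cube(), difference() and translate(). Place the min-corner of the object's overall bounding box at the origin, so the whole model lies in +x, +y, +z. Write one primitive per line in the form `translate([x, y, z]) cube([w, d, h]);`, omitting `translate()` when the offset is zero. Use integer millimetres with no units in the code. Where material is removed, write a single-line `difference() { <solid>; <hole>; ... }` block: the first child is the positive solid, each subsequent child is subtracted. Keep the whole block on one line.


difference() { cube([4811, 154, 2942]); translate([1274, 0, 1034]) cube([564, 154, 996]); }


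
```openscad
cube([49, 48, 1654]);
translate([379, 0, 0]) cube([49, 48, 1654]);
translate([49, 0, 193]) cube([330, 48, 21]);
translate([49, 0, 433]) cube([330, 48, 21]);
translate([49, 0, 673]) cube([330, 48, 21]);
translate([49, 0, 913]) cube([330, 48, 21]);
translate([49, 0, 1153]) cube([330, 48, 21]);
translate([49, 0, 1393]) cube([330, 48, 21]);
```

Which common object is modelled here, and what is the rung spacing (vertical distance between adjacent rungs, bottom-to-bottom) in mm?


A ladder. The rung spacing is 240 mm.

Two tall 49×48 posts with 6 short bars between them — a ladder. Adjacent rungs sit at z = 193 and z = 433, so the spacing is 433 − 193 = 240 mm.


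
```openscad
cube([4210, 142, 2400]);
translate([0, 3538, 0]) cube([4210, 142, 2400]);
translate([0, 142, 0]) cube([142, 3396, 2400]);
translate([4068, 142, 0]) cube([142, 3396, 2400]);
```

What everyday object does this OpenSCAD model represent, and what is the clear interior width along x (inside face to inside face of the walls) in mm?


A house (or room) frame. The interior width is 3926 mm.

Four 2400 mm walls enclosing a rectangle with no floor or roof — a room or house frame. Outside width is 4210 mm and wall thickness is 142 mm, so the interior width is 4210 − 2 × 142 = 3926 mm.


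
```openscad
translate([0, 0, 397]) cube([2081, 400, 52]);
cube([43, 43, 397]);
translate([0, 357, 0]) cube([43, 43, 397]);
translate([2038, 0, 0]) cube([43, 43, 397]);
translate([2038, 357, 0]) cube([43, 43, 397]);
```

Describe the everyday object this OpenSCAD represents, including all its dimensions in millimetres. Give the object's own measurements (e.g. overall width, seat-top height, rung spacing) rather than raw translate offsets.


A long wooden bench with a 2081 mm (x) × 400 mm (y) seat, 52 mm thick, its top surface 449 mm above the floor. Four 43 mm square legs at the seat corners, flush with the edges, run from z = 0 to the seat underside.


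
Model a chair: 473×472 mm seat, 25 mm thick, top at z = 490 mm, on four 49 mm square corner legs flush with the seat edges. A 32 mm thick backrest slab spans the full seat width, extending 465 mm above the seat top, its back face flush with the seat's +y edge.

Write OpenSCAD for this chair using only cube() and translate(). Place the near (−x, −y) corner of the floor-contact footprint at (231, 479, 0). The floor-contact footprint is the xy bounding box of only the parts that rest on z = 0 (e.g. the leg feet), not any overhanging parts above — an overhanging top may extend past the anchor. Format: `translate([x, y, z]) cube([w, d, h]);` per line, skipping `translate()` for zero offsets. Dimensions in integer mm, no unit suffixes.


translate([231, 479, 465]) cube([473, 472, 25]);
translate([231, 479, 0]) cube([49, 49, 465]);
translate([655, 479, 0]) cube([49, 49, 465]);
translate([231, 902, 0]) cube([49, 49, 465]);
translate([655, 902, 0]) cube([49, 49, 465]);
translate([231, 919, 490]) cube([473, 32, 465]);
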